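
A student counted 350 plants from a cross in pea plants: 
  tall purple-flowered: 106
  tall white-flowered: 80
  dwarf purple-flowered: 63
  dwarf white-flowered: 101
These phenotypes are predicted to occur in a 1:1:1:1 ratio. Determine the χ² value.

13.497

Under the 1:1:1:1 hypothesis (Σ ratio = 4, N = 350):
  tall purple-flowered: 350 × 1/4 = 87.5
  tall white-flowered: 350 × 1/4 = 87.5
  dwarf purple-flowered: 350 × 1/4 = 87.5
  dwarf white-flowered: 350 × 1/4 = 87.5
χ² = Σ (O − E)² / E
  tall purple-flowered: (106 − 87.5)² / 87.5 = 3.9114
  tall white-flowered: (80 − 87.5)² / 87.5 = 0.6429
  dwarf purple-flowered: (63 − 87.5)² / 87.5 = 6.8600
  dwarf white-flowered: (101 − 87.5)² / 87.5 = 2.0829
χ² = 3.9114 + 0.6429 + 6.8600 + 2.0829 = 13.4972 ≈ 13.497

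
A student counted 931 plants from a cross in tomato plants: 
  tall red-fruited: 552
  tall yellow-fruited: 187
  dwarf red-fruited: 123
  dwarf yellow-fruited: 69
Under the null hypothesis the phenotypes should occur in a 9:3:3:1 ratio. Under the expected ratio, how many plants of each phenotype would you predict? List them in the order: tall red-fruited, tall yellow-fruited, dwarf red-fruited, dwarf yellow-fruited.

523.6875, 174.5625, 174.5625, 58.1875

Expected counts for N = 931 under a 9:3:3:1 ratio (total parts = 16):
  tall red-fruited: 931 × 9/16 = 523.6875
  tall yellow-fruited: 931 × 3/16 = 174.5625
  dwarf red-fruited: 931 × 3/16 = 174.5625
  dwarf yellow-fruited: 931 × 1/16 = 58.1875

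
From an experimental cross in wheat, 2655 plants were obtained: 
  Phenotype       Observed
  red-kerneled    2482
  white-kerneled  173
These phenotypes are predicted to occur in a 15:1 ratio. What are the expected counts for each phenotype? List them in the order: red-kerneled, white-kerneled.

2489.0625, 165.9375

The 15:1 ratio has 16 parts, so with N = 2655 the expected counts are:
  red-kerneled: 2655 × 15/16 = 2489.0625
  white-kerneled: 2655 × 1/16 = 165.9375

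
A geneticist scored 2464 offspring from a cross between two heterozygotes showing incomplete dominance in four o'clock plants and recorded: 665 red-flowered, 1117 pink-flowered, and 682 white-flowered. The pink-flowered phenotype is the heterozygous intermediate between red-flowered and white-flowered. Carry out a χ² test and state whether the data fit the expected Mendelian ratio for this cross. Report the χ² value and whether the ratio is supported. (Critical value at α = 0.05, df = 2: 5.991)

With incomplete dominance, a heterozygote × heterozygote cross gives a 1:2:1 phenotypic ratio.
Total ratio parts = 4. Expected numbers out of 2464:
  red-flowered: 2464 × 1/4 = 616
  pink-flowered: 2464 × 2/4 = 1232
  white-flowered: 2464 × 1/4 = 616
χ² = Σ (O − E)² / E
  red-flowered: (665 − 616)² / 616 = 3.8977
  pink-flowered: (1117 − 1232)² / 1232 = 10.7346
  white-flowered: (682 − 616)² / 616 = 7.0714
χ² = 3.8977 + 10.7346 + 7.0714 = 21.7037 ≈ 21.704
Degrees of freedom = 3 − 1 = 2; critical value at α = 0.05 is 5.991.
Since 21.704 > 5.991, we reject the null hypothesis — the data do not fit the 1:2:1 ratio.

21.704; not consistent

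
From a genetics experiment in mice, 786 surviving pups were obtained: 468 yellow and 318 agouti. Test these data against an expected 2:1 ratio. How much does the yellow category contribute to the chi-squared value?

Under the 2:1 hypothesis (Σ ratio = 3, N = 786):
  yellow: 786 × 2/3 = 524
  agouti: 786 × 1/3 = 262
Contribution of yellow: (468 − 524)² / 524 = 5.9847

5.985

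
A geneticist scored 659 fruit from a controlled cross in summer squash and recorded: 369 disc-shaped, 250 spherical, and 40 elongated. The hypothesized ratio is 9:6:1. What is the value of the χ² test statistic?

Total ratio parts = 16. Expected numbers out of 659:
  disc-shaped: 659 × 9/16 = 370.6875
  spherical: 659 × 6/16 = 247.125
  elongated: 659 × 1/16 = 41.1875
χ² = Σ (O − E)² / E
  disc-shaped: (369 − 370.6875)² / 370.6875 = 0.0077
  spherical: (250 − 247.125)² / 247.125 = 0.0334
  elongated: (40 − 41.1875)² / 41.1875 = 0.0342
χ² = 0.0077 + 0.0334 + 0.0342 = 0.0753 ≈ 0.075

0.075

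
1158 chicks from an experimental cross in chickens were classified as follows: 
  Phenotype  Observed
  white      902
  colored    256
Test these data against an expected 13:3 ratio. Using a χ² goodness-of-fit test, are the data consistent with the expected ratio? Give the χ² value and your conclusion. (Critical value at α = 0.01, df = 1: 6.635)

The 13:3 ratio has 16 parts, so with N = 1158 the expected counts are:
  white: 1158 × 13/16 = 940.875
  colored: 1158 × 3/16 = 217.125
χ² = Σ (O − E)² / E
  white: (902 − 940.875)² / 940.875 = 1.6062
  colored: (256 − 217.125)² / 217.125 = 6.9603
χ² = 1.6062 + 6.9603 = 8.5665 ≈ 8.567
Degrees of freedom = 2 − 1 = 1; critical value at α = 0.01 is 6.635.
Since 8.567 > 6.635, we reject the null hypothesis — the data do not fit the 13:3 ratio.

8.567; not consistent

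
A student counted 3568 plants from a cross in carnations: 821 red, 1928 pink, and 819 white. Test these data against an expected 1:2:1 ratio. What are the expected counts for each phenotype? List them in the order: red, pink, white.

Expected counts for N = 3568 under a 1:2:1 ratio (total parts = 4):
  red: 3568 × 1/4 = 892
  pink: 3568 × 2/4 = 1784
  white: 3568 × 1/4 = 892

892, 1784, 892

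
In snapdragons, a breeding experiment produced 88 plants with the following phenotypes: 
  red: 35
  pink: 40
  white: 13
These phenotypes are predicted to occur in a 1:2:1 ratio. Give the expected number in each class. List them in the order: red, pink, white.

Total ratio parts = 4. Expected numbers out of 88:
  red: 88 × 1/4 = 22
  pink: 88 × 2/4 = 44
  white: 88 × 1/4 = 22

22, 44, 22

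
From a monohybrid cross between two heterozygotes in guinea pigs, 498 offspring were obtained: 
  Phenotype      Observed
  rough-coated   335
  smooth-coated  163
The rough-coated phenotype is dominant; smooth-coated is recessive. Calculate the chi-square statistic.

For a monohybrid cross between heterozygotes with complete dominance, the expected phenotypic ratio is 3:1.
Total ratio parts = 4. Expected numbers out of 498:
  rough-coated: 498 × 3/4 = 373.5
  smooth-coated: 498 × 1/4 = 124.5
χ² = Σ (O − E)² / E
  rough-coated: (335 − 373.5)² / 373.5 = 3.9685
  smooth-coated: (163 − 124.5)² / 124.5 = 11.9056
χ² = 3.9685 + 11.9056 = 15.8741 ≈ 15.874

15.874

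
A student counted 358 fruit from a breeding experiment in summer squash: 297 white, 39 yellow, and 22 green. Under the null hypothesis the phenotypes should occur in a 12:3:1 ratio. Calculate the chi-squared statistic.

14.816

Under the 12:3:1 hypothesis (Σ ratio = 16, N = 358):
  white: 358 × 12/16 = 268.5
  yellow: 358 × 3/16 = 67.125
  green: 358 × 1/16 = 22.375
χ² = Σ (O − E)² / E
  white: (297 − 268.5)² / 268.5 = 3.0251
  yellow: (39 − 67.125)² / 67.125 = 11.7842
  green: (22 − 22.375)² / 22.375 = 0.0063
χ² = 3.0251 + 11.7842 + 0.0063 = 14.8156 ≈ 14.816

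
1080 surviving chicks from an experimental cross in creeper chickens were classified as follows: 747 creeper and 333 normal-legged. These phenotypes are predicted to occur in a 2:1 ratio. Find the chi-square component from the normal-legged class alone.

Total ratio parts = 3. Expected numbers out of 1080:
  creeper: 1080 × 2/3 = 720
  normal-legged: 1080 × 1/3 = 360
Contribution of normal-legged: (333 − 360)² / 360 = 2.0250

2.025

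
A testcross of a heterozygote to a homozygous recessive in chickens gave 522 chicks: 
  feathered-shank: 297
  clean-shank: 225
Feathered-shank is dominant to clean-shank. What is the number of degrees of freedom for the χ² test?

A testcross of a heterozygote (Aa × aa) gives a 1:1 phenotypic ratio.
A goodness-of-fit test with 2 phenotype classes has df = 2 − 1 = 1.

1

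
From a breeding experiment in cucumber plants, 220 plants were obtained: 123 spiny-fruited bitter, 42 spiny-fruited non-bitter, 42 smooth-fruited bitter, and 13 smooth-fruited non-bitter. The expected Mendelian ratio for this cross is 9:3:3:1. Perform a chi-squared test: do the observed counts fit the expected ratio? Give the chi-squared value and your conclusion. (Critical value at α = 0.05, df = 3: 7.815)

Under the 9:3:3:1 hypothesis (Σ ratio = 16, N = 220):
  spiny-fruited bitter: 220 × 9/16 = 123.75
  spiny-fruited non-bitter: 220 × 3/16 = 41.25
  smooth-fruited bitter: 220 × 3/16 = 41.25
  smooth-fruited non-bitter: 220 × 1/16 = 13.75
χ² = Σ (O − E)² / E
  spiny-fruited bitter: (123 − 123.75)² / 123.75 = 0.0045
  spiny-fruited non-bitter: (42 − 41.25)² / 41.25 = 0.0136
  smooth-fruited bitter: (42 − 41.25)² / 41.25 = 0.0136
  smooth-fruited non-bitter: (13 − 13.75)² / 13.75 = 0.0409
χ² = 0.0045 + 0.0136 + 0.0136 + 0.0409 = 0.0726 ≈ 0.073
Degrees of freedom = 4 − 1 = 3; critical value at α = 0.05 is 7.815.
Since 0.073 < 7.815, we fail to reject the null hypothesis — the data are consistent with the 9:3:3:1 ratio.

0.073; consistent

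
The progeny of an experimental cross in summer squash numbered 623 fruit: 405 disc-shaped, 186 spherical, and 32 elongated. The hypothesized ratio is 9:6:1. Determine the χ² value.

19.440

The 9:6:1 ratio has 16 parts, so with N = 623 the expected counts are:
  disc-shaped: 623 × 9/16 = 350.4375
  spherical: 623 × 6/16 = 233.625
  elongated: 623 × 1/16 = 38.9375
χ² = Σ (O − E)² / E
  disc-shaped: (405 − 350.4375)² / 350.4375 = 8.4953
  spherical: (186 − 233.625)² / 233.625 = 9.7085
  elongated: (32 − 38.9375)² / 38.9375 = 1.2361
χ² = 8.4953 + 9.7085 + 1.2361 = 19.4399 ≈ 19.440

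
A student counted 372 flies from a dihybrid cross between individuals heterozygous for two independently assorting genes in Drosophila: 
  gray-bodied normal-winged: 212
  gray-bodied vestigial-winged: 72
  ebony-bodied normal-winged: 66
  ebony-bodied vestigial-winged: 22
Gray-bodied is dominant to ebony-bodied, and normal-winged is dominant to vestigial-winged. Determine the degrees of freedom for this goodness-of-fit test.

3

A dihybrid F₂ with independent assortment and complete dominance at both loci gives a 9:3:3:1 phenotypic ratio.
A goodness-of-fit test with 4 phenotype classes has df = 4 − 1 = 3.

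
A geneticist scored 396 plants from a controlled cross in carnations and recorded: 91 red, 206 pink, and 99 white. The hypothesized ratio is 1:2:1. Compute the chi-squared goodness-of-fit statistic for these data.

Total ratio parts = 4. Expected numbers out of 396:
  red: 396 × 1/4 = 99
  pink: 396 × 2/4 = 198
  white: 396 × 1/4 = 99
χ² = Σ (O − E)² / E
  red: (91 − 99)² / 99 = 0.6465
  pink: (206 − 198)² / 198 = 0.3232
  white: (99 − 99)² / 99 = 0.0000
χ² = 0.6465 + 0.3232 + 0.0000 = 0.9697 ≈ 0.970

0.970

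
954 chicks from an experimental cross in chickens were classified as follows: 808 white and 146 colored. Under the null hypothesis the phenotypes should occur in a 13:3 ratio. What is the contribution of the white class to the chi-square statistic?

1.394

Under the 13:3 hypothesis (Σ ratio = 16, N = 954):
  white: 954 × 13/16 = 775.125
  colored: 954 × 3/16 = 178.875
Contribution of white: (808 − 775.125)² / 775.125 = 1.3943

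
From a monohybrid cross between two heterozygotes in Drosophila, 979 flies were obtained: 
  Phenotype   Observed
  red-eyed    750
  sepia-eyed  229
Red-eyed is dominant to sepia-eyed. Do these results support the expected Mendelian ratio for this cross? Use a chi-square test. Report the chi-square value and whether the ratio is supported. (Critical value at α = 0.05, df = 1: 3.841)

For a monohybrid cross between heterozygotes with complete dominance, the expected phenotypic ratio is 3:1.
Under the 3:1 hypothesis (Σ ratio = 4, N = 979):
  red-eyed: 979 × 3/4 = 734.25
  sepia-eyed: 979 × 1/4 = 244.75
χ² = Σ (O − E)² / E
  red-eyed: (750 − 734.25)² / 734.25 = 0.3378
  sepia-eyed: (229 − 244.75)² / 244.75 = 1.0135
χ² = 0.3378 + 1.0135 = 1.3513 ≈ 1.351
Degrees of freedom = 2 − 1 = 1; critical value at α = 0.05 is 3.841.
Since 1.351 < 3.841, we fail to reject the null hypothesis — the data are consistent with the 3:1 ratio.

1.351; consistent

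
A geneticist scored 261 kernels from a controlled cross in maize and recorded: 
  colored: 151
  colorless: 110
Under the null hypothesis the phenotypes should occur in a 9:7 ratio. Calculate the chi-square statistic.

Under the 9:7 hypothesis (Σ ratio = 16, N = 261):
  colored: 261 × 9/16 = 146.8125
  colorless: 261 × 7/16 = 114.1875
χ² = Σ (O − E)² / E
  colored: (151 − 146.8125)² / 146.8125 = 0.1194
  colorless: (110 − 114.1875)² / 114.1875 = 0.1536
χ² = 0.1194 + 0.1536 = 0.273

0.273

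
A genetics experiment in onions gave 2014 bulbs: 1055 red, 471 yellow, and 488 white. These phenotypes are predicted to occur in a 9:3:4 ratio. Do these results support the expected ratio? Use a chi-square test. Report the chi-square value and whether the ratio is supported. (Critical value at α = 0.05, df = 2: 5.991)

28.919; not consistent

Expected counts for N = 2014 under a 9:3:4 ratio (total parts = 16):
  red: 2014 × 9/16 = 1132.875
  yellow: 2014 × 3/16 = 377.625
  white: 2014 × 4/16 = 503.5
χ² = Σ (O − E)² / E
  red: (1055 − 1132.875)² / 1132.875 = 5.3532
  yellow: (471 − 377.625)² / 377.625 = 23.0888
  white: (488 − 503.5)² / 503.5 = 0.4772
χ² = 5.3532 + 23.0888 + 0.4772 = 28.9192 ≈ 28.919
Degrees of freedom = 3 − 1 = 2; critical value at α = 0.05 is 5.991.
Since 28.919 > 5.991, we reject the null hypothesis — the data do not fit the 9:3:4 ratio.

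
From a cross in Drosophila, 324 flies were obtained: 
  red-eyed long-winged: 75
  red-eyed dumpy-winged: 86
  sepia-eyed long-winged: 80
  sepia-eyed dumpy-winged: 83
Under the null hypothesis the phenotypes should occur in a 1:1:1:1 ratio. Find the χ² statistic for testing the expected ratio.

0.815

Total ratio parts = 4. Expected numbers out of 324:
  red-eyed long-winged: 324 × 1/4 = 81
  red-eyed dumpy-winged: 324 × 1/4 = 81
  sepia-eyed long-winged: 324 × 1/4 = 81
  sepia-eyed dumpy-winged: 324 × 1/4 = 81
χ² = Σ (O − E)² / E
  red-eyed long-winged: (75 − 81)² / 81 = 0.4444
  red-eyed dumpy-winged: (86 − 81)² / 81 = 0.3086
  sepia-eyed long-winged: (80 − 81)² / 81 = 0.0123
  sepia-eyed dumpy-winged: (83 − 81)² / 81 = 0.0494
χ² = 0.4444 + 0.3086 + 0.0123 + 0.0494 = 0.8147 ≈ 0.815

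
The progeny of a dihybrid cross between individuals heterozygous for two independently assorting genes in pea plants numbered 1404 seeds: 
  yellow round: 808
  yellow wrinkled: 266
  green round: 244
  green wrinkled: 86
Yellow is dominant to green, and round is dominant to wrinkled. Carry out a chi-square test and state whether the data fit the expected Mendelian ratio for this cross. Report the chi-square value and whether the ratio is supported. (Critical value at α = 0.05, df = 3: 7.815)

A dihybrid F₂ with independent assortment and complete dominance at both loci gives a 9:3:3:1 phenotypic ratio.
Total ratio parts = 16. Expected numbers out of 1404:
  yellow round: 1404 × 9/16 = 789.75
  yellow wrinkled: 1404 × 3/16 = 263.25
  green round: 1404 × 3/16 = 263.25
  green wrinkled: 1404 × 1/16 = 87.75
χ² = Σ (O − E)² / E
  yellow round: (808 − 789.75)² / 789.75 = 0.4217
  yellow wrinkled: (266 − 263.25)² / 263.25 = 0.0287
  green round: (244 − 263.25)² / 263.25 = 1.4076
  green wrinkled: (86 − 87.75)² / 87.75 = 0.0349
χ² = 0.4217 + 0.0287 + 1.4076 + 0.0349 = 1.8929 ≈ 1.893
Degrees of freedom = 4 − 1 = 3; critical value at α = 0.05 is 7.815.
Since 1.893 < 7.815, we fail to reject the null hypothesis — the data are consistent with the 9:3:3:1 ratio.

1.893; consistent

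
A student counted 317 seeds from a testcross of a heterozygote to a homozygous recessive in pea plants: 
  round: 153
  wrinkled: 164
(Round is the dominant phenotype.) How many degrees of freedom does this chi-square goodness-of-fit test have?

A testcross of a heterozygote (Aa × aa) gives a 1:1 phenotypic ratio.
A goodness-of-fit test with 2 phenotype classes has df = 2 − 1 = 1.

1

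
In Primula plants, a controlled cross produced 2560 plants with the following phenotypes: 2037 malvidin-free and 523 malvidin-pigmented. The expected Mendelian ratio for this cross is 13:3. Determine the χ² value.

4.741

Under the 13:3 hypothesis (Σ ratio = 16, N = 2560):
  malvidin-free: 2560 × 13/16 = 2080
  malvidin-pigmented: 2560 × 3/16 = 480
χ² = Σ (O − E)² / E
  malvidin-free: (2037 − 2080)² / 2080 = 0.8889
  malvidin-pigmented: (523 − 480)² / 480 = 3.8521
χ² = 0.8889 + 3.8521 = 4.741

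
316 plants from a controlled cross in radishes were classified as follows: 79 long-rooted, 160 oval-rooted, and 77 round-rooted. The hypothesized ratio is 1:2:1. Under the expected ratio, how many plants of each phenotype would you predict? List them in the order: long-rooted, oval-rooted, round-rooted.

Total ratio parts = 4. Expected numbers out of 316:
  long-rooted: 316 × 1/4 = 79
  oval-rooted: 316 × 2/4 = 158
  round-rooted: 316 × 1/4 = 79

79, 158, 79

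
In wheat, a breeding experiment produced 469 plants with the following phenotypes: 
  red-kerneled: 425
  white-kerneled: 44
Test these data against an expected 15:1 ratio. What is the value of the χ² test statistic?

The 15:1 ratio has 16 parts, so with N = 469 the expected counts are:
  red-kerneled: 469 × 15/16 = 439.6875
  white-kerneled: 469 × 1/16 = 29.3125
χ² = Σ (O − E)² / E
  red-kerneled: (425 − 439.6875)² / 439.6875 = 0.4906
  white-kerneled: (44 − 29.3125)² / 29.3125 = 7.3594
χ² = 0.4906 + 7.3594 = 7.850

7.850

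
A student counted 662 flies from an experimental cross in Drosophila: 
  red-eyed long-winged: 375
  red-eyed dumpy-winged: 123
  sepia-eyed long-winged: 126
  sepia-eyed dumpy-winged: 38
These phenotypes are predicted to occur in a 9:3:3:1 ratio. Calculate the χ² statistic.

0.332

Total ratio parts = 16. Expected numbers out of 662:
  red-eyed long-winged: 662 × 9/16 = 372.375
  red-eyed dumpy-winged: 662 × 3/16 = 124.125
  sepia-eyed long-winged: 662 × 3/16 = 124.125
  sepia-eyed dumpy-winged: 662 × 1/16 = 41.375
χ² = Σ (O − E)² / E
  red-eyed long-winged: (375 − 372.375)² / 372.375 = 0.0185
  red-eyed dumpy-winged: (123 − 124.125)² / 124.125 = 0.0102
  sepia-eyed long-winged: (126 − 124.125)² / 124.125 = 0.0283
  sepia-eyed dumpy-winged: (38 − 41.375)² / 41.375 = 0.2753
χ² = 0.0185 + 0.0102 + 0.0283 + 0.2753 = 0.3323 ≈ 0.332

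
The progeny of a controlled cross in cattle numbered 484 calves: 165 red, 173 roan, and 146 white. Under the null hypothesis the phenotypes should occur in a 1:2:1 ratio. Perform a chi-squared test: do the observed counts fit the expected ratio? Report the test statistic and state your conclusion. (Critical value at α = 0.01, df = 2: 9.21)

Expected counts for N = 484 under a 1:2:1 ratio (total parts = 4):
  red: 484 × 1/4 = 121
  roan: 484 × 2/4 = 242
  white: 484 × 1/4 = 121
χ² = Σ (O − E)² / E
  red: (165 − 121)² / 121 = 16.0000
  roan: (173 − 242)² / 242 = 19.6736
  white: (146 − 121)² / 121 = 5.1653
χ² = 16.0000 + 19.6736 + 5.1653 = 40.8389 ≈ 40.839
Degrees of freedom = 3 − 1 = 2; critical value at α = 0.01 is 9.21.
Since 40.839 > 9.21, we reject the null hypothesis — the data do not fit the 1:2:1 ratio.

40.839; not consistent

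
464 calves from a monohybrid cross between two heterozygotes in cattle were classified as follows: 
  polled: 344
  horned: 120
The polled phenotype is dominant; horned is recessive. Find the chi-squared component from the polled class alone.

For a monohybrid cross between heterozygotes with complete dominance, the expected phenotypic ratio is 3:1.
Expected counts for N = 464 under a 3:1 ratio (total parts = 4):
  polled: 464 × 3/4 = 348
  horned: 464 × 1/4 = 116
Contribution of polled: (344 − 348)² / 348 = 0.0460

0.046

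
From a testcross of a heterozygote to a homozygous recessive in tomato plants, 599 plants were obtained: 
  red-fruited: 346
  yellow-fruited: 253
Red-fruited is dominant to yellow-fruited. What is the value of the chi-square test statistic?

A testcross of a heterozygote (Aa × aa) gives a 1:1 phenotypic ratio.
The 1:1 ratio has 2 parts, so with N = 599 the expected counts are:
  red-fruited: 599 × 1/2 = 299.5
  yellow-fruited: 599 × 1/2 = 299.5
χ² = Σ (O − E)² / E
  red-fruited: (346 − 299.5)² / 299.5 = 7.2195
  yellow-fruited: (253 − 299.5)² / 299.5 = 7.2195
χ² = 7.2195 + 7.2195 = 14.439

14.439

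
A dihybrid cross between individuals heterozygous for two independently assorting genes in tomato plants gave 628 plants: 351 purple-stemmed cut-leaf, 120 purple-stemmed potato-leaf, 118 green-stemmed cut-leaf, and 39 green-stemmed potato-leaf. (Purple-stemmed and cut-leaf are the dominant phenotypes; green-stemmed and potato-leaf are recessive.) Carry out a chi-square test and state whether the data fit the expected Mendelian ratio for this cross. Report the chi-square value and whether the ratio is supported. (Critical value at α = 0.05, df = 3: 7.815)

0.059; consistent

A dihybrid F₂ with independent assortment and complete dominance at both loci gives a 9:3:3:1 phenotypic ratio.
Under the 9:3:3:1 hypothesis (Σ ratio = 16, N = 628):
  purple-stemmed cut-leaf: 628 × 9/16 = 353.25
  purple-stemmed potato-leaf: 628 × 3/16 = 117.75
  green-stemmed cut-leaf: 628 × 3/16 = 117.75
  green-stemmed potato-leaf: 628 × 1/16 = 39.25
χ² = Σ (O − E)² / E
  purple-stemmed cut-leaf: (351 − 353.25)² / 353.25 = 0.0143
  purple-stemmed potato-leaf: (120 − 117.75)² / 117.75 = 0.0430
  green-stemmed cut-leaf: (118 − 117.75)² / 117.75 = 0.0005
  green-stemmed potato-leaf: (39 − 39.25)² / 39.25 = 0.0016
χ² = 0.0143 + 0.0430 + 0.0005 + 0.0016 = 0.0594 ≈ 0.059
Degrees of freedom = 4 − 1 = 3; critical value at α = 0.05 is 7.815.
Since 0.059 < 7.815, we fail to reject the null hypothesis — the data are consistent with the 9:3:3:1 ratio.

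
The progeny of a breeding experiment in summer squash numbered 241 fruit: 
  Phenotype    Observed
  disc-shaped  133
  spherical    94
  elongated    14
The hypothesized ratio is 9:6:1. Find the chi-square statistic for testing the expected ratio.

Expected counts for N = 241 under a 9:6:1 ratio (total parts = 16):
  disc-shaped: 241 × 9/16 = 135.5625
  spherical: 241 × 6/16 = 90.375
  elongated: 241 × 1/16 = 15.0625
χ² = Σ (O − E)² / E
  disc-shaped: (133 − 135.5625)² / 135.5625 = 0.0484
  spherical: (94 − 90.375)² / 90.375 = 0.1454
  elongated: (14 − 15.0625)² / 15.0625 = 0.0749
χ² = 0.0484 + 0.1454 + 0.0749 = 0.2687 ≈ 0.269

0.269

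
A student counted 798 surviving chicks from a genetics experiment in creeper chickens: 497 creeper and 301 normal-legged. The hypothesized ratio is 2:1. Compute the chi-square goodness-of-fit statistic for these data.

Total ratio parts = 3. Expected numbers out of 798:
  creeper: 798 × 2/3 = 532
  normal-legged: 798 × 1/3 = 266
χ² = Σ (O − E)² / E
  creeper: (497 − 532)² / 532 = 2.3026
  normal-legged: (301 − 266)² / 266 = 4.6053
χ² = 2.3026 + 4.6053 = 6.9079 ≈ 6.908

6.908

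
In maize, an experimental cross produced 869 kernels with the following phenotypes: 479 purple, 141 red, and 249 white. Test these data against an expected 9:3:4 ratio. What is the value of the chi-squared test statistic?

The 9:3:4 ratio has 16 parts, so with N = 869 the expected counts are:
  purple: 869 × 9/16 = 488.8125
  red: 869 × 3/16 = 162.9375
  white: 869 × 4/16 = 217.25
χ² = Σ (O − E)² / E
  purple: (479 − 488.8125)² / 488.8125 = 0.1970
  red: (141 − 162.9375)² / 162.9375 = 2.9536
  white: (249 − 217.25)² / 217.25 = 4.6401
χ² = 0.1970 + 2.9536 + 4.6401 = 7.7907 ≈ 7.791

7.791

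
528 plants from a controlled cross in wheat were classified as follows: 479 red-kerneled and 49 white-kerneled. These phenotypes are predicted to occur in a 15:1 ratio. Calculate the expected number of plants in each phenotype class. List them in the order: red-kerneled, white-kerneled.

495, 33

Expected counts for N = 528 under a 15:1 ratio (total parts = 16):
  red-kerneled: 528 × 15/16 = 495
  white-kerneled: 528 × 1/16 = 33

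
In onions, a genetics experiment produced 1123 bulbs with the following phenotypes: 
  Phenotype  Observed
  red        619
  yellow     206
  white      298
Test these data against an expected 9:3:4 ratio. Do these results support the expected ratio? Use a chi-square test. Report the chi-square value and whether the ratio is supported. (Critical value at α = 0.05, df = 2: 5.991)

1.414; consistent

The 9:3:4 ratio has 16 parts, so with N = 1123 the expected counts are:
  red: 1123 × 9/16 = 631.6875
  yellow: 1123 × 3/16 = 210.5625
  white: 1123 × 4/16 = 280.75
χ² = Σ (O − E)² / E
  red: (619 − 631.6875)² / 631.6875 = 0.2548
  yellow: (206 − 210.5625)² / 210.5625 = 0.0989
  white: (298 − 280.75)² / 280.75 = 1.0599
χ² = 0.2548 + 0.0989 + 1.0599 = 1.4136 ≈ 1.414
Degrees of freedom = 3 − 1 = 2; critical value at α = 0.05 is 5.991.
Since 1.414 < 5.991, we fail to reject the null hypothesis — the data are consistent with the 9:3:4 ratio.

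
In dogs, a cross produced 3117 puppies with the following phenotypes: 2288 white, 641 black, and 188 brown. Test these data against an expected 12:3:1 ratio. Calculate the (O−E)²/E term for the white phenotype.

Under the 12:3:1 hypothesis (Σ ratio = 16, N = 3117):
  white: 3117 × 12/16 = 2337.75
  black: 3117 × 3/16 = 584.4375
  brown: 3117 × 1/16 = 194.8125
Contribution of white: (2288 − 2337.75)² / 2337.75 = 1.0587

1.059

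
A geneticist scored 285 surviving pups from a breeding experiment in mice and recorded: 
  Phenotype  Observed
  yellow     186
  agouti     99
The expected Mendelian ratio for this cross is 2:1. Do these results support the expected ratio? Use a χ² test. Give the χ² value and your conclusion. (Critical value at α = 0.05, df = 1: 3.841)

0.253; consistent

Under the 2:1 hypothesis (Σ ratio = 3, N = 285):
  yellow: 285 × 2/3 = 190
  agouti: 285 × 1/3 = 95
χ² = Σ (O − E)² / E
  yellow: (186 − 190)² / 190 = 0.0842
  agouti: (99 − 95)² / 95 = 0.1684
χ² = 0.0842 + 0.1684 = 0.2526 ≈ 0.253
Degrees of freedom = 2 − 1 = 1; critical value at α = 0.05 is 3.841.
Since 0.253 < 3.841, we fail to reject the null hypothesis — the data are consistent with the 2:1 ratio.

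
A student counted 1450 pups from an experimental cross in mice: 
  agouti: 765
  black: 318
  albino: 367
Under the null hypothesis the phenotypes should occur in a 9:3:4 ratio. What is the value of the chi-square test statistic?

11.023

Under the 9:3:4 hypothesis (Σ ratio = 16, N = 1450):
  agouti: 1450 × 9/16 = 815.625
  black: 1450 × 3/16 = 271.875
  albino: 1450 × 4/16 = 362.5
χ² = Σ (O − E)² / E
  agouti: (765 − 815.625)² / 815.625 = 3.1422
  black: (318 − 271.875)² / 271.875 = 7.8253
  albino: (367 − 362.5)² / 362.5 = 0.0559
χ² = 3.1422 + 7.8253 + 0.0559 = 11.0234 ≈ 11.023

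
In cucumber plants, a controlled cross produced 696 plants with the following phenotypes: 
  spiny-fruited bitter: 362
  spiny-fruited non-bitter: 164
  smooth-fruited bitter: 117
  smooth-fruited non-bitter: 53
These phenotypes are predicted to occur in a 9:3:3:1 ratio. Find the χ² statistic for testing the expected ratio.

Expected counts for N = 696 under a 9:3:3:1 ratio (total parts = 16):
  spiny-fruited bitter: 696 × 9/16 = 391.5
  spiny-fruited non-bitter: 696 × 3/16 = 130.5
  smooth-fruited bitter: 696 × 3/16 = 130.5
  smooth-fruited non-bitter: 696 × 1/16 = 43.5
χ² = Σ (O − E)² / E
  spiny-fruited bitter: (362 − 391.5)² / 391.5 = 2.2229
  spiny-fruited non-bitter: (164 − 130.5)² / 130.5 = 8.5996
  smooth-fruited bitter: (117 − 130.5)² / 130.5 = 1.3966
  smooth-fruited non-bitter: (53 − 43.5)² / 43.5 = 2.0747
χ² = 2.2229 + 8.5996 + 1.3966 + 2.0747 = 14.2938 ≈ 14.294

14.294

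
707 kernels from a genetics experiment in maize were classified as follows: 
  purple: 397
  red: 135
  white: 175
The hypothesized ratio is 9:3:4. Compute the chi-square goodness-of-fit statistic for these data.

The 9:3:4 ratio has 16 parts, so with N = 707 the expected counts are:
  purple: 707 × 9/16 = 397.6875
  red: 707 × 3/16 = 132.5625
  white: 707 × 4/16 = 176.75
χ² = Σ (O − E)² / E
  purple: (397 − 397.6875)² / 397.6875 = 0.0012
  red: (135 − 132.5625)² / 132.5625 = 0.0448
  white: (175 − 176.75)² / 176.75 = 0.0173
χ² = 0.0012 + 0.0448 + 0.0173 = 0.0633 ≈ 0.063

0.063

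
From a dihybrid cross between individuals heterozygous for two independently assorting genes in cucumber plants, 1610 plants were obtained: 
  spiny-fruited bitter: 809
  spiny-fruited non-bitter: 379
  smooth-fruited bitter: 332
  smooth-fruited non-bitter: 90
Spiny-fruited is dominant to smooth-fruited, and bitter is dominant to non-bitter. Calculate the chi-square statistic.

34.142

A dihybrid F₂ with independent assortment and complete dominance at both loci gives a 9:3:3:1 phenotypic ratio.
The 9:3:3:1 ratio has 16 parts, so with N = 1610 the expected counts are:
  spiny-fruited bitter: 1610 × 9/16 = 905.625
  spiny-fruited non-bitter: 1610 × 3/16 = 301.875
  smooth-fruited bitter: 1610 × 3/16 = 301.875
  smooth-fruited non-bitter: 1610 × 1/16 = 100.625
χ² = Σ (O − E)² / E
  spiny-fruited bitter: (809 − 905.625)² / 905.625 = 10.3093
  spiny-fruited non-bitter: (379 − 301.875)² / 301.875 = 19.7044
  smooth-fruited bitter: (332 − 301.875)² / 301.875 = 3.0063
  smooth-fruited non-bitter: (90 − 100.625)² / 100.625 = 1.1219
χ² = 10.3093 + 19.7044 + 3.0063 + 1.1219 = 34.1419 ≈ 34.142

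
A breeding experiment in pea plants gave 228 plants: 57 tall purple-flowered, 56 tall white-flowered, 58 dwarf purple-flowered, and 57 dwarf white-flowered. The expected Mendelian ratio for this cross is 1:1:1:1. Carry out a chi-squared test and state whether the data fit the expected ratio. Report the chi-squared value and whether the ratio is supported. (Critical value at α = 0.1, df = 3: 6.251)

0.035; consistent

Under the 1:1:1:1 hypothesis (Σ ratio = 4, N = 228):
  tall purple-flowered: 228 × 1/4 = 57
  tall white-flowered: 228 × 1/4 = 57
  dwarf purple-flowered: 228 × 1/4 = 57
  dwarf white-flowered: 228 × 1/4 = 57
χ² = Σ (O − E)² / E
  tall purple-flowered: (57 − 57)² / 57 = 0.0000
  tall white-flowered: (56 − 57)² / 57 = 0.0175
  dwarf purple-flowered: (58 − 57)² / 57 = 0.0175
  dwarf white-flowered: (57 − 57)² / 57 = 0.0000
χ² = 0.0000 + 0.0175 + 0.0175 + 0.0000 = 0.035
Degrees of freedom = 4 − 1 = 3; critical value at α = 0.1 is 6.251.
Since 0.035 < 6.251, we fail to reject the null hypothesis — the data are consistent with the 1:1:1:1 ratio.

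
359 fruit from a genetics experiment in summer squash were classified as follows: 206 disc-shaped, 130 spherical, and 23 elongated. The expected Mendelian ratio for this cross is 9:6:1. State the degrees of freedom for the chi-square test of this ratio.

2

A goodness-of-fit test with 3 phenotype classes has df = 3 − 1 = 2.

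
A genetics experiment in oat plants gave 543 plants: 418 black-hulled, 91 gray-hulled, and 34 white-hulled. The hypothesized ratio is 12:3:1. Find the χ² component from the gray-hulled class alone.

Under the 12:3:1 hypothesis (Σ ratio = 16, N = 543):
  black-hulled: 543 × 12/16 = 407.25
  gray-hulled: 543 × 3/16 = 101.8125
  white-hulled: 543 × 1/16 = 33.9375
Contribution of gray-hulled: (91 − 101.8125)² / 101.8125 = 1.1483

1.148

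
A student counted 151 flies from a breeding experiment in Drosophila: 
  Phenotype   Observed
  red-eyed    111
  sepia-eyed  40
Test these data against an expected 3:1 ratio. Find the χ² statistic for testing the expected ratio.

The 3:1 ratio has 4 parts, so with N = 151 the expected counts are:
  red-eyed: 151 × 3/4 = 113.25
  sepia-eyed: 151 × 1/4 = 37.75
χ² = Σ (O − E)² / E
  red-eyed: (111 − 113.25)² / 113.25 = 0.0447
  sepia-eyed: (40 − 37.75)² / 37.75 = 0.1341
χ² = 0.0447 + 0.1341 = 0.1788 ≈ 0.179

0.179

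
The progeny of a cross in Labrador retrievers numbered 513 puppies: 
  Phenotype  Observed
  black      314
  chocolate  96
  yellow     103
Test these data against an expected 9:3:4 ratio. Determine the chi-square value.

The 9:3:4 ratio has 16 parts, so with N = 513 the expected counts are:
  black: 513 × 9/16 = 288.5625
  chocolate: 513 × 3/16 = 96.1875
  yellow: 513 × 4/16 = 128.25
χ² = Σ (O − E)² / E
  black: (314 − 288.5625)² / 288.5625 = 2.2424
  chocolate: (96 − 96.1875)² / 96.1875 = 0.0004
  yellow: (103 − 128.25)² / 128.25 = 4.9712
χ² = 2.2424 + 0.0004 + 4.9712 = 7.214

7.214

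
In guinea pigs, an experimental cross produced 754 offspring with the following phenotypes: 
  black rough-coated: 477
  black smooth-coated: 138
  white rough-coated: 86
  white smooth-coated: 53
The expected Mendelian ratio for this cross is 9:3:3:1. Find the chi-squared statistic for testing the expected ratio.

The 9:3:3:1 ratio has 16 parts, so with N = 754 the expected counts are:
  black rough-coated: 754 × 9/16 = 424.125
  black smooth-coated: 754 × 3/16 = 141.375
  white rough-coated: 754 × 3/16 = 141.375
  white smooth-coated: 754 × 1/16 = 47.125
χ² = Σ (O − E)² / E
  black rough-coated: (477 − 424.125)² / 424.125 = 6.5918
  black smooth-coated: (138 − 141.375)² / 141.375 = 0.0806
  white rough-coated: (86 − 141.375)² / 141.375 = 21.6898
  white smooth-coated: (53 − 47.125)² / 47.125 = 0.7324
χ² = 6.5918 + 0.0806 + 21.6898 + 0.7324 = 29.0946 ≈ 29.095

29.095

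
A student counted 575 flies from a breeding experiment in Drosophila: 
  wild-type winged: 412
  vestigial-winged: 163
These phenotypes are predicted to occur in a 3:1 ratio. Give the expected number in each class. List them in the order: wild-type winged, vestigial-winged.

431.25, 143.75

Under the 3:1 hypothesis (Σ ratio = 4, N = 575):
  wild-type winged: 575 × 3/4 = 431.25
  vestigial-winged: 575 × 1/4 = 143.75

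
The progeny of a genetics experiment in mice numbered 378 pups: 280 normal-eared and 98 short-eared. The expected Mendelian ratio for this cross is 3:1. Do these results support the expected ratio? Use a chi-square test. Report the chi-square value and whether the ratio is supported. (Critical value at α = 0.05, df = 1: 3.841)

0.173; consistent

Total ratio parts = 4. Expected numbers out of 378:
  normal-eared: 378 × 3/4 = 283.5
  short-eared: 378 × 1/4 = 94.5
χ² = Σ (O − E)² / E
  normal-eared: (280 − 283.5)² / 283.5 = 0.0432
  short-eared: (98 − 94.5)² / 94.5 = 0.1296
χ² = 0.0432 + 0.1296 = 0.1728 ≈ 0.173
Degrees of freedom = 2 − 1 = 1; critical value at α = 0.05 is 3.841.
Since 0.173 < 3.841, we fail to reject the null hypothesis — the data are consistent with the 3:1 ratio.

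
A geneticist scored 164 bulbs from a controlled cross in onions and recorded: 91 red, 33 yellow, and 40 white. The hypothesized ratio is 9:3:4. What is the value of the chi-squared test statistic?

Expected counts for N = 164 under a 9:3:4 ratio (total parts = 16):
  red: 164 × 9/16 = 92.25
  yellow: 164 × 3/16 = 30.75
  white: 164 × 4/16 = 41
χ² = Σ (O − E)² / E
  red: (91 − 92.25)² / 92.25 = 0.0169
  yellow: (33 − 30.75)² / 30.75 = 0.1646
  white: (40 − 41)² / 41 = 0.0244
χ² = 0.0169 + 0.1646 + 0.0244 = 0.2059 ≈ 0.206

0.206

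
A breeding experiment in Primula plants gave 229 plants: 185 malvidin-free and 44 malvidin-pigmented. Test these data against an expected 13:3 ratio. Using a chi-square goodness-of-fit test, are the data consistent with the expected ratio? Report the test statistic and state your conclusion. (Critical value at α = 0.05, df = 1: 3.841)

Expected counts for N = 229 under a 13:3 ratio (total parts = 16):
  malvidin-free: 229 × 13/16 = 186.0625
  malvidin-pigmented: 229 × 3/16 = 42.9375
χ² = Σ (O − E)² / E
  malvidin-free: (185 − 186.0625)² / 186.0625 = 0.0061
  malvidin-pigmented: (44 − 42.9375)² / 42.9375 = 0.0263
χ² = 0.0061 + 0.0263 = 0.0324 ≈ 0.032
Degrees of freedom = 2 − 1 = 1; critical value at α = 0.05 is 3.841.
Since 0.032 < 3.841, we fail to reject the null hypothesis — the data are consistent with the 13:3 ratio.

0.032; consistent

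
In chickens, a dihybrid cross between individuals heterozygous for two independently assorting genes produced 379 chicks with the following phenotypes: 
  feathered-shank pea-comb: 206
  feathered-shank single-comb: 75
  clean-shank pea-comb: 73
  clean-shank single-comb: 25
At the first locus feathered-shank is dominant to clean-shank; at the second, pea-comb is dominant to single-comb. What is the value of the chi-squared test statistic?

A dihybrid F₂ with independent assortment and complete dominance at both loci gives a 9:3:3:1 phenotypic ratio.
Expected counts for N = 379 under a 9:3:3:1 ratio (total parts = 16):
  feathered-shank pea-comb: 379 × 9/16 = 213.1875
  feathered-shank single-comb: 379 × 3/16 = 71.0625
  clean-shank pea-comb: 379 × 3/16 = 71.0625
  clean-shank single-comb: 379 × 1/16 = 23.6875
χ² = Σ (O − E)² / E
  feathered-shank pea-comb: (206 − 213.1875)² / 213.1875 = 0.2423
  feathered-shank single-comb: (75 − 71.0625)² / 71.0625 = 0.2182
  clean-shank pea-comb: (73 − 71.0625)² / 71.0625 = 0.0528
  clean-shank single-comb: (25 − 23.6875)² / 23.6875 = 0.0727
χ² = 0.2423 + 0.2182 + 0.0528 + 0.0727 = 0.586

0.586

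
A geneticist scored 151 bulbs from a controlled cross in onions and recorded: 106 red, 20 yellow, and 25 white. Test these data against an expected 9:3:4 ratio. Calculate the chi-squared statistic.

11.970

Expected counts for N = 151 under a 9:3:4 ratio (total parts = 16):
  red: 151 × 9/16 = 84.9375
  yellow: 151 × 3/16 = 28.3125
  white: 151 × 4/16 = 37.75
χ² = Σ (O − E)² / E
  red: (106 − 84.9375)² / 84.9375 = 5.2230
  yellow: (20 − 28.3125)² / 28.3125 = 2.4405
  white: (25 − 37.75)² / 37.75 = 4.3063
χ² = 5.2230 + 2.4405 + 4.3063 = 11.9698 ≈ 11.970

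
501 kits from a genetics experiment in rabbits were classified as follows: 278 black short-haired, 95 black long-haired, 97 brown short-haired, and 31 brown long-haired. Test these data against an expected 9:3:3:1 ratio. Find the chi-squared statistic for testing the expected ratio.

0.167

Expected counts for N = 501 under a 9:3:3:1 ratio (total parts = 16):
  black short-haired: 501 × 9/16 = 281.8125
  black long-haired: 501 × 3/16 = 93.9375
  brown short-haired: 501 × 3/16 = 93.9375
  brown long-haired: 501 × 1/16 = 31.3125
χ² = Σ (O − E)² / E
  black short-haired: (278 − 281.8125)² / 281.8125 = 0.0516
  black long-haired: (95 − 93.9375)² / 93.9375 = 0.0120
  brown short-haired: (97 − 93.9375)² / 93.9375 = 0.0998
  brown long-haired: (31 − 31.3125)² / 31.3125 = 0.0031
χ² = 0.0516 + 0.0120 + 0.0998 + 0.0031 = 0.1665 ≈ 0.167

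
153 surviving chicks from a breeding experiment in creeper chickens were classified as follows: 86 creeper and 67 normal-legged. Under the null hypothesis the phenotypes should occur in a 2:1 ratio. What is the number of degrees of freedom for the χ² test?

A goodness-of-fit test with 2 phenotype classes has df = 2 − 1 = 1.

1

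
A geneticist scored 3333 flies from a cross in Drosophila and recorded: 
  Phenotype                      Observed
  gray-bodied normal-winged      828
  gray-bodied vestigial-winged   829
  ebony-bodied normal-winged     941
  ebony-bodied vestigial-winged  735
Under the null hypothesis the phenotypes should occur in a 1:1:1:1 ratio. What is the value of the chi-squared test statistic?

25.573

Expected counts for N = 3333 under a 1:1:1:1 ratio (total parts = 4):
  gray-bodied normal-winged: 3333 × 1/4 = 833.25
  gray-bodied vestigial-winged: 3333 × 1/4 = 833.25
  ebony-bodied normal-winged: 3333 × 1/4 = 833.25
  ebony-bodied vestigial-winged: 3333 × 1/4 = 833.25
χ² = Σ (O − E)² / E
  gray-bodied normal-winged: (828 − 833.25)² / 833.25 = 0.0331
  gray-bodied vestigial-winged: (829 − 833.25)² / 833.25 = 0.0217
  ebony-bodied normal-winged: (941 − 833.25)² / 833.25 = 13.9335
  ebony-bodied vestigial-winged: (735 − 833.25)² / 833.25 = 11.5848
χ² = 0.0331 + 0.0217 + 13.9335 + 11.5848 = 25.5731 ≈ 25.573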